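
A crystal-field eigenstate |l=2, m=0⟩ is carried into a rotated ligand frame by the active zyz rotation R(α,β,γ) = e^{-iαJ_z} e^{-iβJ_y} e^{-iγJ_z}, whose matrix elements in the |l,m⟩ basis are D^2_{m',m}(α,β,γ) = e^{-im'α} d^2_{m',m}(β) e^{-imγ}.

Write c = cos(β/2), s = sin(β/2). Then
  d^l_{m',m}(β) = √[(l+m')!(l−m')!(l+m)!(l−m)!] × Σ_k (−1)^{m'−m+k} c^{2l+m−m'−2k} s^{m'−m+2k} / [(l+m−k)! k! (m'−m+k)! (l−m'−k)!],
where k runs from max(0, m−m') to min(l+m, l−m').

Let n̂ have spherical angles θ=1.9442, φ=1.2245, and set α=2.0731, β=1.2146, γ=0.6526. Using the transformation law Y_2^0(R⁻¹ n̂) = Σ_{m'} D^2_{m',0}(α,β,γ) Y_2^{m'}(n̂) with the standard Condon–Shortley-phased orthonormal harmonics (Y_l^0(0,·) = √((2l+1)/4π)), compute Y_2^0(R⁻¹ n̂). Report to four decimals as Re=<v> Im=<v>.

Need the full column D^2_{m',0} for m'=−2..2 at α=2.0731, β=1.2146, γ=0.6526.
cos(β/2)=0.821192, sin(β/2)=0.570652
d^2_{-2,0}: single k=2 term ⇒ +0.537908;  D = -0.288544-0.453968i
d^2_{-1,0}: k∈[1..2] ⇒ +0.774071 -0.373796 = +0.400275;  D = -0.192711+0.350831i
d^2_{0,0}: k∈[0..2] ⇒ +0.454756 -0.878400 +0.106044 = -0.317600;  D = -0.317600+0.000000i
d^2_{1,0}: k∈[0..1] ⇒ -0.774071 +0.373796 = -0.400275;  D = +0.192711+0.350831i
d^2_{2,0}: single k=0 term ⇒ +0.537908;  D = -0.288544+0.453968i
Y_2^{m'}(θ=1.9442,φ=1.2245) and Σ D·Y over m':
  (-0.2885-0.4540i)·(-0.2577-0.2138i)  (-0.1927+0.3508i)·(-0.0891+0.2468i)  (-0.3176+0.0000i)·(-0.1895+0.0000i)  (+0.1927+0.3508i)·(+0.0891+0.2468i)  (-0.2885+0.4540i)·(-0.2577+0.2138i)
Y_2^0(R⁻¹ n̂) = -0.124094+0.000000i

Re=-0.1241 Im=0.0000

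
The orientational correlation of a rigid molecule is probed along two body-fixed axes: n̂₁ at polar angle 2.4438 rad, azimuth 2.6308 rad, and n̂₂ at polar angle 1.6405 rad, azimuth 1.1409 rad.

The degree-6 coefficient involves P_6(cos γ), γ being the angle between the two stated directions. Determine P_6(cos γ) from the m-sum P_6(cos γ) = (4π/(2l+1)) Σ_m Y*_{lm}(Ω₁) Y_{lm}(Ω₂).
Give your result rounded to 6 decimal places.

Term-by-term m-sum for l=6 (normalisation 4π/13 = 0.966644):
  m=-6: Y*=-0.03389 - 0.00261j  Y=0.40281 - 0.25378j  product -0.01431 + 0.00755j
  m=-5: Y*=-0.11687 - 0.07785j  Y=-0.09640 - 0.06297j  product 0.00636 + 0.01486j
  m=-4: Y*=-0.15103 - 0.29559j  Y=0.04958 - 0.33078j  product -0.10526 + 0.03530j
  m=-3: Y*=0.01759 - 0.45761j  Y=-0.12750 + 0.03682j  product 0.01460 + 0.05899j
  m=-2: Y*=0.12691 - 0.20736j  Y=-0.19321 - 0.22433j  product -0.07104 + 0.01159j
  m=-1: Y*=-0.21903 + 0.12274j  Y=-0.05792 + 0.12633j  product -0.00282 - 0.03478j
  m=+0: Y*=-0.32966 + 0.00000j  Y=-0.28594 + 0.00000j  product 0.09426 + 0.00000j
  m=+1: Y*=0.21903 + 0.12274j  Y=0.05792 + 0.12633j  product -0.00282 + 0.03478j
  m=+2: Y*=0.12691 + 0.20736j  Y=-0.19321 + 0.22433j  product -0.07104 - 0.01159j
  m=+3: Y*=-0.01759 - 0.45761j  Y=0.12750 + 0.03682j  product 0.01460 - 0.05899j
  m=+4: Y*=-0.15103 + 0.29559j  Y=0.04958 + 0.33078j  product -0.10526 - 0.03530j
  m=+5: Y*=0.11687 - 0.07785j  Y=0.09640 - 0.06297j  product 0.00636 - 0.01486j
  m=+6: Y*=-0.03389 + 0.00261j  Y=0.40281 + 0.25378j  product -0.01431 - 0.00755j
Total Σ_m = -0.25067 - 0.00000j. Multiply by 0.966644: -0.24231 - 0.00000j. P_6(cos γ) = -0.242311

-0.242311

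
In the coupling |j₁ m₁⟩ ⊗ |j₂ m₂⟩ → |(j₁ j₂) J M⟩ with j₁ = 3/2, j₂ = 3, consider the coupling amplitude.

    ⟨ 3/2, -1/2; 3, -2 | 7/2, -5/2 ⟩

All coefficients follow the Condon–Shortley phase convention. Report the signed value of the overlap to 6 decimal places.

+√(1/7) = +0.377964

√[8·1!2!5!/9! · 1!2!1!5!1!6!] = √(6400/7)
  +(−1)^0/∏(0,1,2,1,0,4)! = 1/48  (running 1/48)
  +(−1)^1/∏(1,0,1,0,1,5)! = -1/120  (running 1/80)
⟨..|..⟩ = √(6400/7)·(1/80) = +0.377964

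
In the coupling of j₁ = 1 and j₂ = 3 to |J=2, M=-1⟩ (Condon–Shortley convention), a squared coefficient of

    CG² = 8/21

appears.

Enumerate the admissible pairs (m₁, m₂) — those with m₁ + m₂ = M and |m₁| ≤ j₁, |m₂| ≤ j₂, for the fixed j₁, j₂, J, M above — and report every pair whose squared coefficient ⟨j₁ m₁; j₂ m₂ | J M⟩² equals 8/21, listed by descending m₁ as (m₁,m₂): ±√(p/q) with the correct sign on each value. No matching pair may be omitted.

Admissible pairs with m₁+m₂ = M = -1: (-1,0), (0,-1), (1,-2)
  (m₁,m₂)=(1,-2): CG² = 10/21, CG = +√(10/21)
  (m₁,m₂)=(0,-1): CG² = 8/21, CG = −√(8/21)   ← matches the target
  (m₁,m₂)=(-1,0): CG² = 1/7, CG = +√(1/7)
Pairs with CG² = 8/21: (0,-1): −√(8/21)

(0,-1): −√(8/21)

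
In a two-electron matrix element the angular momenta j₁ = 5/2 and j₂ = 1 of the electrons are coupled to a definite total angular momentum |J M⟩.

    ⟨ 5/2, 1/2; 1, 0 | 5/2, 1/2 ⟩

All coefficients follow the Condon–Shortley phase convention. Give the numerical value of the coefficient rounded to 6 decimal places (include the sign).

+0.169031  (= +√(1/35))

j₁+j₂−J=1  J+j₁−j₂=4  J−j₁+j₂=1  j₁+j₂+J+1=7
(j₁±m₁, j₂±m₂, J±M) = (3,2,1,1,3,2)
P² = 144/35
sum k=0..1:
  [0] +1/4 = 1/4
  [1] −1/6 = -1/6
S = 1/12
C² = P²·S² = 1/35 ; C = +0.169031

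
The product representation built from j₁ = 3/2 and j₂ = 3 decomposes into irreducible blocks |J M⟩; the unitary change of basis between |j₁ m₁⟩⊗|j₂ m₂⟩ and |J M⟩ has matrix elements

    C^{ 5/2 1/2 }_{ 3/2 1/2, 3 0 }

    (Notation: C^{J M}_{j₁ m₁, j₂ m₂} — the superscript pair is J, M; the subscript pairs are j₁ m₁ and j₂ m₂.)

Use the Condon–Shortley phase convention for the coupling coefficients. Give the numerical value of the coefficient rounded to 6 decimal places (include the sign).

j₁+j₂−J=2  J+j₁−j₂=1  J−j₁+j₂=4  j₁+j₂+J+1=8
(j₁±m₁, j₂±m₂, J±M) = (2,1,3,3,3,2)
P² = 216/35
sum k=0..1:
  [0] +1/12 = 1/12
  [1] −1/4 = -1/4
S = -1/6
C² = P²·S² = 6/35 ; C = -0.414039

-0.414039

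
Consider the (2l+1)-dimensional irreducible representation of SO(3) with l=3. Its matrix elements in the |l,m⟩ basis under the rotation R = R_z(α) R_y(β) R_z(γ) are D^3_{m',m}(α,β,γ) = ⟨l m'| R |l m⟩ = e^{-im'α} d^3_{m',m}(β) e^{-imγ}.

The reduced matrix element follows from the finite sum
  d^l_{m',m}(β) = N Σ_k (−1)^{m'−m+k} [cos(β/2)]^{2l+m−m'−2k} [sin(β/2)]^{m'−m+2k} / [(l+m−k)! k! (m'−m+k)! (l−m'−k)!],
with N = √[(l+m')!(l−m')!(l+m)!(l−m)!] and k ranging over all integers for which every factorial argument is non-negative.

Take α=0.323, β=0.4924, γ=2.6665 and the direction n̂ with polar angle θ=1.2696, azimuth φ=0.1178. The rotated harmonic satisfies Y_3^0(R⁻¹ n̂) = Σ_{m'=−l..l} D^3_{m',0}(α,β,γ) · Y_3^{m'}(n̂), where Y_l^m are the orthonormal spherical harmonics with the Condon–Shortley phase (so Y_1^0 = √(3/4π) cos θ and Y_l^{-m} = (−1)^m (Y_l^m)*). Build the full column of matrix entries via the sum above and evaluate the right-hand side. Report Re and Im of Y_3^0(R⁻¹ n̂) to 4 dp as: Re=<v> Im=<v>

Re=-0.1381 Im=0.0000

Need the full column D^3_{m',0} for m'=−3..3 at α=0.3230, β=0.4924, γ=2.6665.
cos(β/2)=0.969846, sin(β/2)=0.243720
d^3_{-3,0}: single k=3 term ⇒ +0.059061;  D = +0.033436+0.048685i
d^3_{-2,0}: k∈[2..3] ⇒ +0.287842 -0.018177 = +0.269665;  D = +0.215327+0.162337i
d^3_{-1,0}: k∈[1..3] ⇒ +0.724428 -0.137244 +0.002889 = +0.590073;  D = +0.559558+0.187297i
d^3_{0,0}: k∈[0..3] ⇒ +0.832177 -0.472973 +0.029869 -0.000210 = +0.388863;  D = +0.388863+0.000000i
d^3_{1,0}: k∈[0..2] ⇒ -0.724428 +0.137244 -0.002889 = -0.590073;  D = -0.559558+0.187297i
d^3_{2,0}: k∈[0..1] ⇒ +0.287842 -0.018177 = +0.269665;  D = +0.215327-0.162337i
d^3_{3,0}: single k=0 term ⇒ -0.059061;  D = -0.033436+0.048685i
Y_3^{m'}(θ=1.2696,φ=0.1178) and Σ D·Y over m':
  (+0.0334+0.0487i)·(+0.3409-0.1258i)  (+0.2153+0.1623i)·(+0.2689-0.0645i)  (+0.5596+0.1873i)·(-0.1716+0.0203i)  (+0.3889+0.0000i)·(-0.2834+0.0000i)  (-0.5596+0.1873i)·(+0.1716+0.0203i)  (+0.2153-0.1623i)·(+0.2689+0.0645i)  (-0.0334+0.0487i)·(-0.3409-0.1258i)
Y_3^0(R⁻¹ n̂) = -0.138094-0.000000i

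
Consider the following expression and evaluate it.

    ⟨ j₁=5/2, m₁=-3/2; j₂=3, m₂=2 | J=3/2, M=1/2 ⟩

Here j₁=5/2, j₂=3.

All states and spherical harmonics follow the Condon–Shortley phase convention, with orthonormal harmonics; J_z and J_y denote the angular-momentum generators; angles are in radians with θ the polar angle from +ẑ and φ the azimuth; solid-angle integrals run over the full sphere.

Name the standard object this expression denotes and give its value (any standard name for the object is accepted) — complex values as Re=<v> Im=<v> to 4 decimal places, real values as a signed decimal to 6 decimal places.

This is a Clebsch–Gordan (vector-coupling) coefficient.
triangle: 4!*1!*2!/8! = 48/40320
(j±m)!: 1!*4!*5!*1!*2!*1! = 5760
prefactor² = (2J+1)*Δ*N² = 192/7
  k=3: −1/(3!*1!*1!*2!*0!*0!) = -1/12
  k=4: +1/(4!*0!*0!*1!*1!*1!) = 1/24
Σ = -1/24  ⇒  CG² = 192/7*(-1/24)² = 1/21
CG = −√(1/21) = -0.218218

Clebsch–Gordan coefficient, −√(1/21) ≈ -0.218218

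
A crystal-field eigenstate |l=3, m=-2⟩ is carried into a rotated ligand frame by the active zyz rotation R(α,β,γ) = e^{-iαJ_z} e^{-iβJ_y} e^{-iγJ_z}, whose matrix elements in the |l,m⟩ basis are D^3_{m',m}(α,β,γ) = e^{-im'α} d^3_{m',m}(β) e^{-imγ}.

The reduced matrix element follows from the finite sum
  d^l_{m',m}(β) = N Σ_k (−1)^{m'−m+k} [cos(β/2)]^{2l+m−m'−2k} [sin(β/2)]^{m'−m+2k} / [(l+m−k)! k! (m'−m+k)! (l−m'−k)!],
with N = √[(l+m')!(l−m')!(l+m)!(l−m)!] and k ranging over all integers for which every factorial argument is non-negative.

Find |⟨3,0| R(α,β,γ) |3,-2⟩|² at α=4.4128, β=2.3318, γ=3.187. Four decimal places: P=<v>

P=0.2452

First d^3_{0,-2}(β=2.3318), then the phase factors e^{-i(0)α} and e^{-i(-2)γ}:
c=cos(2.331800/2)=0.393923, s=sin(2.331800/2)=0.919143; N=√[6·6·1·120]=65.726707
The bounds max(0,m−m')=0 and min(l+m,l−m')=1 give 2 terms
  k=0: (−1)^2·65.7267/(12)·0.3939^4·0.9191^2 = +0.111423
  k=1: (−1)^3·65.7267/(12)·0.3939^2·0.9191^4 = -0.606621
d^3_{0,-2}(2.3318) = +0.111423 -0.606621 = -0.495198
|D^3_{0,-2}|² = |d^3_{0,-2}(β)|² = (-0.495198)² = 0.245221 (the z-rotation phases have unit modulus)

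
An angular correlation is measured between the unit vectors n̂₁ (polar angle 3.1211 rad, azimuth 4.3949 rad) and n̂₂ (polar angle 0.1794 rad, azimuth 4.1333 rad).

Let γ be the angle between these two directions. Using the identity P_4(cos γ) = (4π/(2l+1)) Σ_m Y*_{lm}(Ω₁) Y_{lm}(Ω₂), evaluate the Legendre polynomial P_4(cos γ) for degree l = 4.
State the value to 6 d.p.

Expand P_4 via completeness: Σ_{m} conj(Y_{4,m}) at Ω₁ times Y_{4,m} at Ω₂ —
  [-4]  conj(Y_{4,-4})(Ω₁) = (0.000000, -0.000000) ; Y_{4,-4}(Ω₂) = (-0.000304, 0.000330) ; Δ = (0.000000, 0.000000)
  [-3]  conj(Y_{4,-3})(Ω₁) = (-0.000009, -0.000006) ; Y_{4,-3}(Ω₂) = (0.006901, 0.001159) ; Δ = (-0.000000, -0.000000)
  [-2]  conj(Y_{4,-2})(Ω₁) = (-0.000678, 0.000500) ; Y_{4,-2}(Ω₂) = (-0.024676, -0.056370) ; Δ = (0.000045, 0.000026)
  [-1]  conj(Y_{4,-1})(Ω₁) = (0.012094, 0.036804) ; Y_{4,-1}(Ω₂) = (-0.171696, 0.262586) ; Δ = (-0.011741, -0.003143)
  [+0]  conj(Y_{4,0})(Ω₁) = (0.844508, -0.000000) ; Y_{4,0}(Ω₂) = (0.715307, 0.000000) ; Δ = (0.604083, 0.000000)
  [+1]  conj(Y_{4,1})(Ω₁) = (-0.012094, 0.036804) ; Y_{4,1}(Ω₂) = (0.171696, 0.262586) ; Δ = (-0.011741, 0.003143)
  [+2]  conj(Y_{4,2})(Ω₁) = (-0.000678, -0.000500) ; Y_{4,2}(Ω₂) = (-0.024676, 0.056370) ; Δ = (0.000045, -0.000026)
  [+3]  conj(Y_{4,3})(Ω₁) = (0.000009, -0.000006) ; Y_{4,3}(Ω₂) = (-0.006901, 0.001159) ; Δ = (-0.000000, 0.000000)
  [+4]  conj(Y_{4,4})(Ω₁) = (0.000000, 0.000000) ; Y_{4,4}(Ω₂) = (-0.000304, -0.000330) ; Δ = (0.000000, -0.000000)
Accumulated sum (0.580691, -0.000000); after 4π/(2l+1) scaling, (0.810798, -0.000000) ⇒ P_4 = 0.810798

0.810798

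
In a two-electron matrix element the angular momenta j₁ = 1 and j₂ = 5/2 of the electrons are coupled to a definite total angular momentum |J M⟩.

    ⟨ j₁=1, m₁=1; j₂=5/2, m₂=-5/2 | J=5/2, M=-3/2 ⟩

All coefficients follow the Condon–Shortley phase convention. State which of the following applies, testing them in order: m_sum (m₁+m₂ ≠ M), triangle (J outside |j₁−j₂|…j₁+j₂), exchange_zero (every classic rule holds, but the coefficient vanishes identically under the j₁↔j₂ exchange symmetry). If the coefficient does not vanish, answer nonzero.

m-sum: m₁+m₂ = 1+(-5/2) = -3/2, M = -3/2  ✓
triangle: |j₁−j₂| = 3/2 ≤ J = 5/2 ≤ j₁+j₂ = 7/2  ✓
exchange: j₁≠j₂ or m₁≠m₂ — the exchange symmetry imposes no constraint here
value check: CG = +√(2/7) = +0.534522 ≠ 0

nonzero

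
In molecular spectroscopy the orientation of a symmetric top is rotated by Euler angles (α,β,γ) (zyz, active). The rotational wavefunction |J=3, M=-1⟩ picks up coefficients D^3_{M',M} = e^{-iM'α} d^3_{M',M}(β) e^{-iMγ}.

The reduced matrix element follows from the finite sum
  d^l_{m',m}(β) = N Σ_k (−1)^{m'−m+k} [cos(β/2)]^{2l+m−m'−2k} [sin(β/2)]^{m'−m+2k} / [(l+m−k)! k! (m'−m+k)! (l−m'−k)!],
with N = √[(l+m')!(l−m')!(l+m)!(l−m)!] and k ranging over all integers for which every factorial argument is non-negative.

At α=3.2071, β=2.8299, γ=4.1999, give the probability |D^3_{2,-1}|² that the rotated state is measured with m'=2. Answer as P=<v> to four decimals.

P=0.1927

Split into d^3_{2,-1}(β=2.8299) × two z-phases.
With c≡cos(β/2)=0.155216 and s≡sin(β/2)=0.987881, N=[120·1·2·24]^{1/2}=75.894664
Admissible k: 0..1 (factorial args all ≥0)
  k=0: (−1)^3·75.8947/(12)·0.1552^3·0.9879^3 = -0.022801
  k=1: (−1)^4·75.8947/(24)·0.1552^1·0.9879^5 = +0.461806
d^3_{2,-1}(2.8299) = -0.022801 +0.461806 = +0.439005
|D^3_{2,-1}|² = |d^3_{2,-1}(β)|² = (+0.439005)² = 0.192725 (the z-rotation phases have unit modulus)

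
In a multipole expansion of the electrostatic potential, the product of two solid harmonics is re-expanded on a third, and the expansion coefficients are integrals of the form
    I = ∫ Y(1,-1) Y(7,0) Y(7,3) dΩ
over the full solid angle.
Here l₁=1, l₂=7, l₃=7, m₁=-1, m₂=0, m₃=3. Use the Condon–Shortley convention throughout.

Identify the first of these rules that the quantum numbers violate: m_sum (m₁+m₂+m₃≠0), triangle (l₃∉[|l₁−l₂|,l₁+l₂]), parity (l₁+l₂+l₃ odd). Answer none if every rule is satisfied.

azimuthal sum: -1 + 0 + 3 = 2  ✗
6 ≤ 7 ≤ 8 (triangle on l)
L = 1 + 7 + 7 = 15 (odd)

m_sum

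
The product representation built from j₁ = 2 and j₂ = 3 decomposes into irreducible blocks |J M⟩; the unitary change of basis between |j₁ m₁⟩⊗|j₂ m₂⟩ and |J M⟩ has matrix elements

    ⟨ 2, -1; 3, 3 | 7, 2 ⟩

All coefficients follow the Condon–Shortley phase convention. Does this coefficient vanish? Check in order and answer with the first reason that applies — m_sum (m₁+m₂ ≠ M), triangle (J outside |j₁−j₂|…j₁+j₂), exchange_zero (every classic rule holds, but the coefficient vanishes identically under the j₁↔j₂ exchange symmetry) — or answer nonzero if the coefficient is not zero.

triangle

m-sum: m₁+m₂ = -1+3 = 2, M = 2  ✓
triangle: need |j₁−j₂| ≤ J ≤ j₁+j₂, i.e. J ∈ [1, 5]; J = 7 is outside ✗ ⇒ coefficient is 0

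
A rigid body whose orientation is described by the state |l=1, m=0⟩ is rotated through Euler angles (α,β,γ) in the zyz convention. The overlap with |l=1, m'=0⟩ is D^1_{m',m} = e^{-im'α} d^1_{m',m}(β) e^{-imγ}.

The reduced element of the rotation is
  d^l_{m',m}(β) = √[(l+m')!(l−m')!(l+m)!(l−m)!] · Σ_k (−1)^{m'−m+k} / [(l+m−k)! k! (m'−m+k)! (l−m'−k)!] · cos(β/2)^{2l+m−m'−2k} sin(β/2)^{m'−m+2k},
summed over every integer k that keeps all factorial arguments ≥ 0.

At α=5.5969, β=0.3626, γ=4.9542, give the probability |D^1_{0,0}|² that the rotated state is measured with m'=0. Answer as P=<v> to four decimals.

D^1_{0,0}(5.5969,0.3626,4.9542) = e^{-i·0·5.5969}·d^1_{0,0}(0.3626)·e^{-i·0·4.9542}. Compute d first:
Half-angle: c=0.983610, s=0.180308. N=√(1·1·1·1)=1.000000
k∈{0,1} keeps every argument non-negative
  k=0: (−1)^0·1.0000/(1)·0.9836^2·0.1803^0 = +0.967489
  k=1: (−1)^1·1.0000/(1)·0.9836^0·0.1803^2 = -0.032511
d^1_{0,0}(0.3626) = +0.967489 -0.032511 = +0.934978
|D^1_{0,0}|² = |d^1_{0,0}(β)|² = (+0.934978)² = 0.874183 (the z-rotation phases have unit modulus)

P=0.8742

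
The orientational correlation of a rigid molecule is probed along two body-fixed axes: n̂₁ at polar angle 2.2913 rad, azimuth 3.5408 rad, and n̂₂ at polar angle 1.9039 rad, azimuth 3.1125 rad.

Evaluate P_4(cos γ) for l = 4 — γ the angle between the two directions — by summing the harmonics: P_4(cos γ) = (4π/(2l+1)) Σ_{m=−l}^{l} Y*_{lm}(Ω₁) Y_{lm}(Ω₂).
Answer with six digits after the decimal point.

0.002888

Addition theorem: P_4(cos γ) = (4π/9) Σ_m Y*_{lm}(Ω₁) Y_{lm}(Ω₂), m = −4…4:
  m=-4: Y*=-0.003673+0.141076i  Y=+0.350578+0.040982i  product -0.007069+0.049308i
  m=-3: Y*=+0.127763+0.326325i  Y=+0.344106+0.030109i  product +0.034138+0.116137i
  m=-2: Y*=+0.269856+0.276974i  Y=-0.075040-0.004371i  product -0.019039-0.021964i
  m=-1: Y*=+0.010160+0.004286i  Y=-0.329013-0.009575i  product -0.003302-0.001507i
  m=+0: Y*=-0.362526-0.000000i  Y=+0.020379+0.000000i  product -0.007388-0.000000i
  m=+1: Y*=-0.010160+0.004286i  Y=+0.329013-0.009575i  product -0.003302+0.001507i
  m=+2: Y*=+0.269856-0.276974i  Y=-0.075040+0.004371i  product -0.019039+0.021964i
  m=+3: Y*=-0.127763+0.326325i  Y=-0.344106+0.030109i  product +0.034138-0.116137i
  m=+4: Y*=-0.003673-0.141076i  Y=+0.350578-0.040982i  product -0.007069-0.049308i
Accumulated sum +0.002068-0.000000i; after 4π/(2l+1) scaling, +0.002888-0.000000i ⇒ P_4 = 0.002888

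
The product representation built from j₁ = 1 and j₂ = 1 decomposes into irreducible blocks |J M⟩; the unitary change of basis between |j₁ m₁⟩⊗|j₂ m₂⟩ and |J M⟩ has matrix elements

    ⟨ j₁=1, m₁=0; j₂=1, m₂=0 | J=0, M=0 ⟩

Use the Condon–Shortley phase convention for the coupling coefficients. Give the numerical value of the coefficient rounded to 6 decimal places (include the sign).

√[1·2!0!0!/3! · 1!1!1!1!0!0!] = √(1/3)
  +(−1)^1/∏(1,1,0,0,0,0)! = -1  (running -1)
⟨..|..⟩ = √(1/3)·(-1) = -0.577350

-0.577350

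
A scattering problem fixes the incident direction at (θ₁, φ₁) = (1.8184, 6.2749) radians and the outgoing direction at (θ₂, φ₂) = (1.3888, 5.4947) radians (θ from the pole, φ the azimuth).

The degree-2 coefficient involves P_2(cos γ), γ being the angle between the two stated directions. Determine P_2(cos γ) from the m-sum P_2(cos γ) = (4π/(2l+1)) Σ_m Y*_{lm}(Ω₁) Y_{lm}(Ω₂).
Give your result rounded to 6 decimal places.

0.101712

Summing Y*_{l m}(θ₁,φ₁)·Y_{l m}(θ₂,φ₂) over m ∈ [−2, 2]; prefactor 4π/(2·2+1) = 2.513274:
  [-2]  conj(Y_{2,-2})(Ω₁) = +0.363023-0.006016i ; Y_{2,-2}(Ω₂) = -0.002307+0.373613i ; Δ = +0.001410+0.135644i
  [-1]  conj(Y_{2,-1})(Ω₁) = -0.183557+0.001521i ; Y_{2,-1}(Ω₂) = +0.096938+0.097539i ; Δ = -0.017942-0.017756i
  [+0]  conj(Y_{2,0})(Ω₁) = -0.258560-0.000000i ; Y_{2,0}(Ω₂) = -0.284396+0.000000i ; Δ = +0.073533+0.000000i
  [+1]  conj(Y_{2,1})(Ω₁) = +0.183557+0.001521i ; Y_{2,1}(Ω₂) = -0.096938+0.097539i ; Δ = -0.017942+0.017756i
  [+2]  conj(Y_{2,2})(Ω₁) = +0.363023+0.006016i ; Y_{2,2}(Ω₂) = -0.002307-0.373613i ; Δ = +0.001410-0.135644i
Accumulated sum +0.040470+0.000000i; after 4π/(2l+1) scaling, +0.101712+0.000000i ⇒ P_2 = 0.101712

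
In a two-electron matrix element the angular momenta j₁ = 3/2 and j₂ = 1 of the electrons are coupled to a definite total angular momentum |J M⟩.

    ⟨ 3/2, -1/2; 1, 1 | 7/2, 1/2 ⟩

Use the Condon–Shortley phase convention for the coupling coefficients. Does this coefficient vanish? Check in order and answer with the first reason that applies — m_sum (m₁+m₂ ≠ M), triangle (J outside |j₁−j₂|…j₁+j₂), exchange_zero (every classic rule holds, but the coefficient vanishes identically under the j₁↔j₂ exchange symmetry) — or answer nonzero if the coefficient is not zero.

m-sum: m₁+m₂ = -1/2+1 = 1/2, M = 1/2  ✓
triangle: need |j₁−j₂| ≤ J ≤ j₁+j₂, i.e. J ∈ [1/2, 5/2]; J = 7/2 is outside ✗ ⇒ coefficient is 0

triangle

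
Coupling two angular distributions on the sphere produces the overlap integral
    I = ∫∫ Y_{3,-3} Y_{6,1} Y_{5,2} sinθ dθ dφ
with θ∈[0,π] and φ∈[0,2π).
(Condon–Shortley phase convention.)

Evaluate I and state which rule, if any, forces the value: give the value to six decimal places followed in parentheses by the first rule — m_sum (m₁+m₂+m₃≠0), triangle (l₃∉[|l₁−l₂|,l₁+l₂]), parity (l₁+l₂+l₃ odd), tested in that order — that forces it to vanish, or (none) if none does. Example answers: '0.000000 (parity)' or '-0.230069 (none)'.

0.145631 (none)

m-sum 0 ✓  L=14 even ✓  3≤5≤9 ✓
Π(2lᵢ+1) = 7×13×11 = 1001
triangle coeff Δ(3,6,5) = 1/675675
Σ_t [1,3]: t=1:−1/8640 t=2:+1/2304 t=3:−1/8640 = 7/34560
(3j)²=7/429 [(3 6 5; 0 0 0)], sign=-1
Σ_t [4,4]: t=4:+1/34560 = 1/34560
(3j)²=7/429 [(3 6 5; -3 1 2)], sign=-1
⇒ 4πI² = 343/1287
I = (+1)√(343/1287/(4π)) = 0.14563067
No selection rule forces the value: the integral is nonzero (none).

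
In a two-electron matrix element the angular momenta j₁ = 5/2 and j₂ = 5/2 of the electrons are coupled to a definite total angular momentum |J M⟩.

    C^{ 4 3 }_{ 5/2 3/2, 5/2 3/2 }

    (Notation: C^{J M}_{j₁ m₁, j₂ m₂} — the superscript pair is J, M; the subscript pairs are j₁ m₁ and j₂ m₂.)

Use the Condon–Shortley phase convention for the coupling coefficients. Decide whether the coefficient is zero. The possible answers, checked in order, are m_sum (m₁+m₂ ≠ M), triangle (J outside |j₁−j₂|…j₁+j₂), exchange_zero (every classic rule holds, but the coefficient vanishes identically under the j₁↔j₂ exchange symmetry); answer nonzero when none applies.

exchange_zero

m-sum: m₁+m₂ = 3/2+3/2 = 3, M = 3  ✓
triangle: |j₁−j₂| = 0 ≤ J = 4 ≤ j₁+j₂ = 5  ✓
exchange: j₁=j₂ and m₁=m₂, and (−1)^(j₁+j₂−J) = (−1)^1 = −1 forces ⟨j₁m₁;j₂m₂|JM⟩ = −⟨j₂m₂;j₁m₁|JM⟩ = −⟨j₁m₁;j₂m₂|JM⟩ ⇒ the coefficient vanishes identically
Racah sum check: Σ_k collapses to 0 ⇒ CG = 0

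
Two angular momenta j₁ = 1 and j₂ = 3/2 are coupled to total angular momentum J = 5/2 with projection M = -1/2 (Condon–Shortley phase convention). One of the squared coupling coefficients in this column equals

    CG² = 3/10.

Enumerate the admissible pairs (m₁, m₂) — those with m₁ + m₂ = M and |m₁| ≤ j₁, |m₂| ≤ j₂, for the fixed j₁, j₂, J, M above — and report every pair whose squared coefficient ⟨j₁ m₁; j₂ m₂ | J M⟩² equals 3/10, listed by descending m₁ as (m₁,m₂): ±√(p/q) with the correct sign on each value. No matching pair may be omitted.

(-1,1/2): +√(3/10)

Admissible pairs with m₁+m₂ = M = -1/2: (-1,1/2), (0,-1/2), (1,-3/2)
  (m₁,m₂)=(1,-3/2): CG² = 1/10, CG = +√(1/10)
  (m₁,m₂)=(0,-1/2): CG² = 3/5, CG = +√(3/5)
  (m₁,m₂)=(-1,1/2): CG² = 3/10, CG = +√(3/10)   ← matches the target
Pairs with CG² = 3/10: (-1,1/2): +√(3/10)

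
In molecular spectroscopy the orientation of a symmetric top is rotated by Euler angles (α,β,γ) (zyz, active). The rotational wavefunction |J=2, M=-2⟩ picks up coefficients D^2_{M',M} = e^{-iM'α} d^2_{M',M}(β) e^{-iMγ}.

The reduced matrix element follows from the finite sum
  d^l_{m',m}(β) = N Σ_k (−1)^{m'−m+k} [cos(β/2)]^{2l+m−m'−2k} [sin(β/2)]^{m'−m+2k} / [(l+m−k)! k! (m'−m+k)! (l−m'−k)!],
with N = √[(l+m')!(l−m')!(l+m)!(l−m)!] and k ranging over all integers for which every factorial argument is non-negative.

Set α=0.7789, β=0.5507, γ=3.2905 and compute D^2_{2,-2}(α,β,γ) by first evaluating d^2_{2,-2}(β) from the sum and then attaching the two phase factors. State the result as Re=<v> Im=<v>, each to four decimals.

D^2_{2,-2}(0.7789,0.5507,3.2905) = e^{-i·2·0.7789}·d^2_{2,-2}(0.5507)·e^{-i·-2·3.2905}. Compute d first:
c=cos(0.550700/2)=0.962330, s=sin(0.550700/2)=0.271884; N=√[24·1·1·24]=24.000000
k∈{0} keeps every argument non-negative
  k=0: (−1)^4·24.0000/(24)·0.9623^0·0.2719^4 = +0.005464
d^2_{2,-2}(0.5507) = +0.005464
D = (+0.012996-0.999916i)·(+0.005464)·(+0.955980+0.293432i) = +0.001671-0.005202i

Re=0.0017 Im=-0.0052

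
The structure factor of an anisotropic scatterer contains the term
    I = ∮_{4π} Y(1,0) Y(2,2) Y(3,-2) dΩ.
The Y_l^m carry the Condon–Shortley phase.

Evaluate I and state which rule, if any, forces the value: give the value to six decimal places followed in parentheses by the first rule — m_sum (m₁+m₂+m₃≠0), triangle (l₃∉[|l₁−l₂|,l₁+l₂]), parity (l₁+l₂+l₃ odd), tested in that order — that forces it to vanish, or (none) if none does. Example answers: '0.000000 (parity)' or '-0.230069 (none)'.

Checks pass: Σm=0; 6 even; l₃=3∈[1,3].
(2·1+1)(2·2+1)(2·3+1) = 105
Δ: 0! 2! 4! / 7! → 1/105
sum: t=0:+1/4 = 1/4
3j²(1 2 3; 0 0 0) = Δ·Π!·Σ² = 3/35  (sign -1)
sum: t=0:+1/24 = 1/24
3j²(1 2 3; 0 2 -2) = Δ·Π!·Σ² = 1/21  (sign -1)
combine: 4πI² = 105·3/35·1/21 = 3/7
take √, sign +1: I = 0.18467439
No selection rule forces the value: the integral is nonzero (none).

0.184674 (none)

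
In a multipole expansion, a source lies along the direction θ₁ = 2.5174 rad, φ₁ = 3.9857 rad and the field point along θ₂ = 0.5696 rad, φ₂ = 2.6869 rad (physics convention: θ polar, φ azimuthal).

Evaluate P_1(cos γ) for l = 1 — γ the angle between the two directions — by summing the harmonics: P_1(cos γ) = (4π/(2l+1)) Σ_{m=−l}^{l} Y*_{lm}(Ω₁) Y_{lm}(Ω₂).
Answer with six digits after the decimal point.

-0.598647

Summing Y*_{l m}(θ₁,φ₁)·Y_{l m}(θ₂,φ₂) over m ∈ [−1, 1]; prefactor 4π/(2·1+1) = 4.188790:
  term(m=-1) = (0.010108, 0.036240)   from Y*(Ω₁)=(-0.134156, -0.150912), Y(Ω₂)=(-0.167392, -0.081831)
  term(m=+0) = (-0.163131, -0.000000)   from Y*(Ω₁)=(-0.396469, -0.000000), Y(Ω₂)=(0.411460, 0.000000)
  term(m=+1) = (0.010108, -0.036240)   from Y*(Ω₁)=(0.134156, -0.150912), Y(Ω₂)=(0.167392, -0.081831)
Accumulated sum (-0.142916, 0.000000); after 4π/(2l+1) scaling, (-0.598647, 0.000000) ⇒ P_1 = -0.598647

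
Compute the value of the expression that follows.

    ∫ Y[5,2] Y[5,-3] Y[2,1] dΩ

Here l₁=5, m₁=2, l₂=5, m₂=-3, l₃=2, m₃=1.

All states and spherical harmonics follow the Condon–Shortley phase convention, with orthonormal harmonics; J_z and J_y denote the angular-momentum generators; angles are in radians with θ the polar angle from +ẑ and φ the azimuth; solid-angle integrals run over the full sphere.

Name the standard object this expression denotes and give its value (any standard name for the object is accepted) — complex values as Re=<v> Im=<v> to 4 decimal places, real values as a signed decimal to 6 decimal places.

This is a Gaunt coefficient — the integral of a triple product of spherical harmonics over the sphere.
m-sum 0 ✓  L=12 even ✓  0≤2≤10 ✓
Π(2lᵢ+1) = 11×11×5 = 605
triangle coeff Δ(5,5,2) = 1/38610
Σ_t [3,5]: t=3:−1/2880 t=4:+1/576 t=5:−1/2880 = 1/960
(3j)²=10/429 [(5 5 2; 0 0 0)], sign=+1
Σ_t [1,2]: t=1:−1/10080 t=2:+1/2880 = 1/4032
(3j)²=10/429 [(5 5 2; 2 -3 1)], sign=-1
⇒ 4πI² = 500/1521
I = (-1)√(500/1521/(4π)) = -0.16173926

Gaunt coefficient, -0.161739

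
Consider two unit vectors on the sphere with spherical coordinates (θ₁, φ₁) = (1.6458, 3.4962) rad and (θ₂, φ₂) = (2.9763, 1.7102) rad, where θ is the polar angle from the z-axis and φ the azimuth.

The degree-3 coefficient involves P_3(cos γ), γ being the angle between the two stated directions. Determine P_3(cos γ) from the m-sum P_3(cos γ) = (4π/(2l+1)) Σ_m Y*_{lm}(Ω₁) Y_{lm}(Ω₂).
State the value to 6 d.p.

-0.058164

Summing Y*_{l m}(θ₁,φ₁)·Y_{l m}(θ₂,φ₂) over m ∈ [−3, 3]; prefactor 4π/(2·3+1) = 1.795196:
  [-3]  conj(Y_{3,-3})(Ω₁) = -0.200873-0.361677i ; Y_{3,-3}(Ω₂) = +0.000755+0.001698i ; Δ = +0.000463-0.000614i
  [-2]  conj(Y_{3,-2})(Ω₁) = -0.057789-0.049592i ; Y_{3,-2}(Ω₂) = +0.026238-0.007511i ; Δ = -0.001889-0.000867i
  [-1]  conj(Y_{3,-1})(Ω₁) = +0.293736+0.108758i ; Y_{3,-1}(Ω₂) = -0.028556-0.203514i ; Δ = +0.013746-0.062885i
  [+0]  conj(Y_{3,0})(Ω₁) = +0.083105-0.000000i ; Y_{3,0}(Ω₂) = -0.686352+0.000000i ; Δ = -0.057039+0.000000i
  [+1]  conj(Y_{3,1})(Ω₁) = -0.293736+0.108758i ; Y_{3,1}(Ω₂) = +0.028556-0.203514i ; Δ = +0.013746+0.062885i
  [+2]  conj(Y_{3,2})(Ω₁) = -0.057789+0.049592i ; Y_{3,2}(Ω₂) = +0.026238+0.007511i ; Δ = -0.001889+0.000867i
  [+3]  conj(Y_{3,3})(Ω₁) = +0.200873-0.361677i ; Y_{3,3}(Ω₂) = -0.000755+0.001698i ; Δ = +0.000463+0.000614i
Accumulated sum -0.032400+0.000000i; after 4π/(2l+1) scaling, -0.058164+0.000000i ⇒ P_3 = -0.058164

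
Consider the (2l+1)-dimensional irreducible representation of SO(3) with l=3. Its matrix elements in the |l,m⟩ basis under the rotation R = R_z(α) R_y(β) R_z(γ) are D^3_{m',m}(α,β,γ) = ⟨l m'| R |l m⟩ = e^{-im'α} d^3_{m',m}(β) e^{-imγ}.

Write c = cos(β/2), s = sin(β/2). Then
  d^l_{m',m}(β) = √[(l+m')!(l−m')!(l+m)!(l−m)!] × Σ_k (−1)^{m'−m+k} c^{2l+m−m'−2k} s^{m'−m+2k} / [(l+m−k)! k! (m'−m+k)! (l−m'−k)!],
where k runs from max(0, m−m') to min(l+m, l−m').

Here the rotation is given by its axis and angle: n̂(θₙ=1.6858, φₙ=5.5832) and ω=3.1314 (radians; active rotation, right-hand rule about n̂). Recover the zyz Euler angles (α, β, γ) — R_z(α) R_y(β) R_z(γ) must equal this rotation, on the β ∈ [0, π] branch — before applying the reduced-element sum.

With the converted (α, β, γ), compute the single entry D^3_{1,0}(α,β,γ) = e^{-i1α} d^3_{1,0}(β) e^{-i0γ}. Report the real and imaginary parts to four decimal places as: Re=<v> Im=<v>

Re=0.2929 Im=0.2253

Axis–angle → zyz. n̂ = (sinθₙcosφₙ, sinθₙsinφₙ, cosθₙ) = (+0.759799, -0.639951, -0.114750), ω = 3.1314.
R = I cosω + sinω [n̂]ₓ + (1−cosω) n̂n̂ᵀ gives
  R = [+0.154612, -0.971274, -0.180893; -0.973613, -0.180895, +0.139121; -0.167847, +0.154610, -0.973613]
β = atan2(√(R₁₃²+R₂₃²), R₃₃) = 2.911361; α = atan2(R₂₃, R₁₃) mod 2π = 2.485991; γ = atan2(R₃₂, −R₃₁) mod 2π = 0.744369
D^3_{1,0}(2.4860,2.9114,0.7444) = e^{-i·1·2.4860}·d^3_{1,0}(2.9114)·e^{-i·0·0.7444}. Compute d first:
Half-angle: c=0.114862, s=0.993381. N=√(24·2·6·6)=41.569219
k: max(0,(0)−(1))=0 … min(3+(0),3−(1))=2
  k=0: (−1)^1·41.5692/(12)·0.1149^5·0.9934^1 = -0.000069
  k=1: (−1)^2·41.5692/(4)·0.1149^3·0.9934^3 = +0.015438
  k=2: (−1)^3·41.5692/(12)·0.1149^1·0.9934^5 = -0.384899
d^3_{1,0}(2.9114) = -0.000069 +0.015438 -0.384899 = -0.369530
Attach z-rotation phases: D = e^{-i(1)(2.4860)}·(-0.369530)·e^{-i(0)(0.7444)} = +0.292920+0.225279i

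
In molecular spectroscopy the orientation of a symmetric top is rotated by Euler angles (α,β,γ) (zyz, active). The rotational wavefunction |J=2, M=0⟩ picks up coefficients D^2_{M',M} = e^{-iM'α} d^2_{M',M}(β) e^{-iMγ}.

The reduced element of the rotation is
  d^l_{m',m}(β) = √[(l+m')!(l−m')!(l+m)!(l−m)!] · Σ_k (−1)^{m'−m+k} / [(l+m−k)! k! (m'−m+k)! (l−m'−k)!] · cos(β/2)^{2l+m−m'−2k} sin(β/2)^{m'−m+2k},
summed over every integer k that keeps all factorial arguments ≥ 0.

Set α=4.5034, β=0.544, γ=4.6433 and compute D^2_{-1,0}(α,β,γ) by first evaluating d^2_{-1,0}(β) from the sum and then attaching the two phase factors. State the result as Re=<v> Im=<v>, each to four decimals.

Re=-0.1125 Im=-0.5306

Split into d^2_{-1,0}(β=0.5440) × two z-phases.
c=cos(0.544000/2)=0.963236, s=sin(0.544000/2)=0.268658; N=√[1·6·2·2]=4.898979
Admissible k: 1..2 (factorial args all ≥0)
  k=1: (−1)^0·4.8990/(2)·0.9632^3·0.2687^1 = +0.588130
  k=2: (−1)^1·4.8990/(2)·0.9632^1·0.2687^3 = -0.045752
d^2_{-1,0}(0.5440) = +0.588130 -0.045752 = +0.542378
Phases: e^{-i·(-1)·4.5034}=-0.207471-0.978241i, e^{-i·(0)·4.6433}=+1.000000+0.000000i ⇒ D=-0.112528-0.530577i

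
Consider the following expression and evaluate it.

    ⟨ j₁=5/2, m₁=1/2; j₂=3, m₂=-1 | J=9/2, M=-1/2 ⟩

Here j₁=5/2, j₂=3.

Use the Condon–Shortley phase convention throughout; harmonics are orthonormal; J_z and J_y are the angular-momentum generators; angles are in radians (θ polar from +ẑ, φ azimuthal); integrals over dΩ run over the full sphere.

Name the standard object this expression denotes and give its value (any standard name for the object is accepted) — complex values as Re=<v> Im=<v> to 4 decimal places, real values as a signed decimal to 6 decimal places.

Clebsch–Gordan coefficient, +√(160/693) ≈ +0.480500

This is a Clebsch–Gordan (vector-coupling) coefficient.
√[10·1!4!5!/11! · 3!2!2!4!4!5!] = √(92160/77)
  +(−1)^0/∏(0,1,2,2,2,3)! = 1/48  (running 1/48)
  +(−1)^1/∏(1,0,1,1,3,4)! = -1/144  (running 1/72)
⟨..|..⟩ = √(92160/77)·(1/72) = +0.480500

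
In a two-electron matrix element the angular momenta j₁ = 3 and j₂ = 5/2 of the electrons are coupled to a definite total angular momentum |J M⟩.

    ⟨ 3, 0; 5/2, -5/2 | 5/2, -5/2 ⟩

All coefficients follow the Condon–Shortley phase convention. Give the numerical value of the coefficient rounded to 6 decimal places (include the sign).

+0.345033

triangle: 3!*3!*2!/9! = 72/362880
(j±m)!: 3!*3!*0!*5!*0!*5! = 518400
prefactor² = (2J+1)*Δ*N² = 4320/7
  k=0: +1/(0!*3!*3!*0!*0!*2!) = 1/72
Σ = 1/72  ⇒  CG² = 4320/7*(1/72)² = 5/42
CG = +√(5/42) = +0.345033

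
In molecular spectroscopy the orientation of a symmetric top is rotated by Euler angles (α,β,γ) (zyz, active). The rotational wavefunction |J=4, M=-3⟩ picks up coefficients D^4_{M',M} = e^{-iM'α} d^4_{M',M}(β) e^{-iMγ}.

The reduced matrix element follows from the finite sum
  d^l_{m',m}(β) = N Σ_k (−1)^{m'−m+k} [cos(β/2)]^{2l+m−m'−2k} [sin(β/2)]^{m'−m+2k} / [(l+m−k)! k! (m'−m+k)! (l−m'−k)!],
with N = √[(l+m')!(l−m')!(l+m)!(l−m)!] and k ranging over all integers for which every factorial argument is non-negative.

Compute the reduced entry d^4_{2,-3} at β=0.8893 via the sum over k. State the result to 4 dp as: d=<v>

d=-0.1124

d^4_{2,-3}(β=0.8893) via the finite sum:
Half-angle: c=0.902761, s=0.430142. N=√(720·2·1·5040)=2693.993318
The bounds max(0,m−m')=0 and min(l+m,l−m')=1 give 2 terms
  k=0: (−1)^5·2693.9933/(240)·0.9028^3·0.4301^5 = -0.121608
  k=1: (−1)^6·2693.9933/(720)·0.9028^1·0.4301^7 = +0.009203
d^4_{2,-3}(0.8893) = -0.121608 +0.009203 = -0.112405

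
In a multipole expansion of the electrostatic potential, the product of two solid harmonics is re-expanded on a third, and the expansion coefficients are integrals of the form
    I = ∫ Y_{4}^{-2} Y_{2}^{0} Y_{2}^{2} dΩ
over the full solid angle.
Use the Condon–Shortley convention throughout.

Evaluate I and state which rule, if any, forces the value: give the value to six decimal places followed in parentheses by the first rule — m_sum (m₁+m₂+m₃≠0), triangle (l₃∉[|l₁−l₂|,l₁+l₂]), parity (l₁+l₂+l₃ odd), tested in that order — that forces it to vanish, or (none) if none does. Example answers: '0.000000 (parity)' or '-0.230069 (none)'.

0.156078 (none)

m-sum 0 ✓  L=8 even ✓  2≤2≤6 ✓
Π(2lᵢ+1) = 9×5×5 = 225
triangle coeff Δ(4,2,2) = 1/630
Σ_t [2,2]: t=2:+1/16 = 1/16
(3j)²=2/35 [(4 2 2; 0 0 0)], sign=+1
Σ_t [2,2]: t=2:+1/96 = 1/96
(3j)²=1/42 [(4 2 2; -2 0 2)], sign=+1
⇒ 4πI² = 15/49
I = (+1)√(15/49/(4π)) = 0.15607835
No selection rule forces the value: the integral is nonzero (none).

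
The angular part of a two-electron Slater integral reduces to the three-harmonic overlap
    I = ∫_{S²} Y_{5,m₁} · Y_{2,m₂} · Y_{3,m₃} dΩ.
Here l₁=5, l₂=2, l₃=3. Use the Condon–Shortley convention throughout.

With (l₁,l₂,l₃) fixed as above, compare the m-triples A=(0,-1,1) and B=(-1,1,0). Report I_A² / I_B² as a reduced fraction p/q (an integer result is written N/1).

Same 5,2,3: normalisation and zero-m 3j drop out of the ratio.
A: Δ: 4! 6! 0! / 11! → 1/2310; sum: t=1:−1/288 = -1/288; 3j²(5 2 3; 0 -1 1) = Δ·Π!·Σ² = 5/231  (sign -1)
B: Δ: 4! 6! 0! / 11! → 1/2310; sum: t=3:−1/216 = -1/216; 3j²(5 2 3; -1 1 0) = Δ·Π!·Σ² = 8/231  (sign +1)
I_A²/I_B² = (5/231)/(8/231) = 5/8

5/8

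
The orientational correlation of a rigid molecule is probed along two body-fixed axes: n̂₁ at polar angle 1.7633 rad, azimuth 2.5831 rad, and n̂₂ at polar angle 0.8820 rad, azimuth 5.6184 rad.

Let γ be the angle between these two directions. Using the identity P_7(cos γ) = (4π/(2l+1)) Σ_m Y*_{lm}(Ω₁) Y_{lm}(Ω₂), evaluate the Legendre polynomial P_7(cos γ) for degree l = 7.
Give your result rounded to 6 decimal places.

Term-by-term m-sum for l=7 (normalisation 4π/15 = 0.837758):
  [-7]  conj(Y_{7,-7})(Ω₁) = (0.315715, -0.304828) ; Y_{7,-7}(Ω₂) = (-0.004810, -0.081586) ; Δ = (-0.026389, -0.024292)
  [-6]  conj(Y_{7,-6})(Ω₁) = (0.313076, -0.066521) ; Y_{7,-6}(Ω₂) = (-0.166707, -0.188669) ; Δ = (-0.064743, -0.047978)
  [-5]  conj(Y_{7,-5})(Ω₁) = (-0.164644, -0.059937) ; Y_{7,-5}(Ω₂) = (-0.420758, -0.077580) ; Δ = (0.064625, 0.037992)
  [-4]  conj(Y_{7,-4})(Ω₁) = (-0.202493, -0.259206) ; Y_{7,-4}(Ω₂) = (-0.330541, 0.173114) ; Δ = (0.111804, 0.050624)
  [-3]  conj(Y_{7,-3})(Ω₁) = (0.008481, 0.080720) ; Y_{7,-3}(Ω₂) = (0.006783, -0.015045) ; Δ = (0.001272, 0.000420)
  [-2]  conj(Y_{7,-2})(Ω₁) = (-0.141155, 0.289392) ; Y_{7,-2}(Ω₂) = (-0.086373, -0.351088) ; Δ = (0.113794, 0.024562)
  [-1]  conj(Y_{7,-1})(Ω₁) = (0.037262, -0.023283) ; Y_{7,-1}(Ω₂) = (-0.115030, -0.090160) ; Δ = (-0.006385, -0.000681)
  [+0]  conj(Y_{7,0})(Ω₁) = (0.318469, -0.000000) ; Y_{7,0}(Ω₂) = (0.322882, 0.000000) ; Δ = (0.102828, 0.000000)
  [+1]  conj(Y_{7,1})(Ω₁) = (-0.037262, -0.023283) ; Y_{7,1}(Ω₂) = (0.115030, -0.090160) ; Δ = (-0.006385, 0.000681)
  [+2]  conj(Y_{7,2})(Ω₁) = (-0.141155, -0.289392) ; Y_{7,2}(Ω₂) = (-0.086373, 0.351088) ; Δ = (0.113794, -0.024562)
  [+3]  conj(Y_{7,3})(Ω₁) = (-0.008481, 0.080720) ; Y_{7,3}(Ω₂) = (-0.006783, -0.015045) ; Δ = (0.001272, -0.000420)
  [+4]  conj(Y_{7,4})(Ω₁) = (-0.202493, 0.259206) ; Y_{7,4}(Ω₂) = (-0.330541, -0.173114) ; Δ = (0.111804, -0.050624)
  [+5]  conj(Y_{7,5})(Ω₁) = (0.164644, -0.059937) ; Y_{7,5}(Ω₂) = (0.420758, -0.077580) ; Δ = (0.064625, -0.037992)
  [+6]  conj(Y_{7,6})(Ω₁) = (0.313076, 0.066521) ; Y_{7,6}(Ω₂) = (-0.166707, 0.188669) ; Δ = (-0.064743, 0.047978)
  [+7]  conj(Y_{7,7})(Ω₁) = (-0.315715, -0.304828) ; Y_{7,7}(Ω₂) = (0.004810, -0.081586) ; Δ = (-0.026389, 0.024292)
Accumulated sum (0.490786, 0.000000); after 4π/(2l+1) scaling, (0.411160, 0.000000) ⇒ P_7 = 0.411160

0.411160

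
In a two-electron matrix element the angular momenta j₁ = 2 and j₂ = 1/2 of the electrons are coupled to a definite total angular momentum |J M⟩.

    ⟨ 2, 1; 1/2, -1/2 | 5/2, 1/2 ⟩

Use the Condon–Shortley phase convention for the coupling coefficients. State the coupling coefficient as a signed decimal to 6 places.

√[6·0!4!1!/6! · 3!1!0!1!3!2!] = √(72/5)
  +(−1)^0/∏(0,0,1,0,3,1)! = 1/6  (running 1/6)
⟨..|..⟩ = √(72/5)·(1/6) = +0.632456

+√(2/5) = +0.632456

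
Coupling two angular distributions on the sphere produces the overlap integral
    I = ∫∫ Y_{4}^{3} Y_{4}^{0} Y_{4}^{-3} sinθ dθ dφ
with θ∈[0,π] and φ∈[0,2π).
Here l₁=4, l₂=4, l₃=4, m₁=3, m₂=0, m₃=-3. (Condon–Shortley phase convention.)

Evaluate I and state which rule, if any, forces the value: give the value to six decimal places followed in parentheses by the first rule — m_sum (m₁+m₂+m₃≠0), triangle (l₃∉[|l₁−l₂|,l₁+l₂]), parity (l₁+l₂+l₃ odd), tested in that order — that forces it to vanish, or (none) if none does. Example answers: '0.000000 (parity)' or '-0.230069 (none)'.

Rules hold: Σm=0, L=12 even, 0≤4≤8.
N = 9·9·9 = 729
Δ = 4!·4!·4!/13! = 1/450450
Racah Σ t=0..4: t=0:+1/13824 t=1:−1/216 t=2:+1/64 t=3:−1/216 t=4:+1/13824 = 5/768
⇒ 3j(4 4 4; 0 0 0)² = 18/1001, sgn +1
Racah Σ t=0..1: t=0:+1/3456 t=1:−1/864 = -1/1152
⇒ 3j(4 4 4; 3 0 -3)² = 7/286, sgn +1
4πI² = N·(3j₀)²·(3jₘ)² = 6561/20449
I = +1·√(0.320847/4π) = 0.15978796
No selection rule forces the value: the integral is nonzero (none).

0.159788 (none)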